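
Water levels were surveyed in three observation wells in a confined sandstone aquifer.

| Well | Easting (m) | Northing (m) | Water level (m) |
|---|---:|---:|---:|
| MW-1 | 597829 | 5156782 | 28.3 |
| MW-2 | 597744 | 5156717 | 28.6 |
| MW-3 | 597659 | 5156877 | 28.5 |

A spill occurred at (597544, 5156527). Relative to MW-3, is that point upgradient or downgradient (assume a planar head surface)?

Three-point gradient (reference MW-1): Δ to MW-2 = (-85, -65, +0.3), Δ to MW-3 = (-170, 95, +0.2).
∂h/∂x = -0.002170, ∂h/∂y = -0.001778 (det = -19125).
Head at (597544, 5156527) = 28.3 + (-0.002170)·(-285) + (-0.001778)·(-255) = 29.37 m.
That is higher than the 28.5 m at MW-3, so the point is upgradient.

upgradient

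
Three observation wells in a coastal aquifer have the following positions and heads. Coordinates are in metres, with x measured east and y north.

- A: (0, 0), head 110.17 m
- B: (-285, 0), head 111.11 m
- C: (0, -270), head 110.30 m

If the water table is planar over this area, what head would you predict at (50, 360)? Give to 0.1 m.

109.8 m

∂h/∂x = (111.11 − 110.17) / (-285 − 0) = -0.003298
∂h/∂y = (110.30 − 110.17) / (-270 − 0) = -0.0004815
h(50, 360) = 110.17 + (-0.003298)·(50) + (-0.0004815)·(360) = 110.17 -0.165 -0.173 = 109.832 m.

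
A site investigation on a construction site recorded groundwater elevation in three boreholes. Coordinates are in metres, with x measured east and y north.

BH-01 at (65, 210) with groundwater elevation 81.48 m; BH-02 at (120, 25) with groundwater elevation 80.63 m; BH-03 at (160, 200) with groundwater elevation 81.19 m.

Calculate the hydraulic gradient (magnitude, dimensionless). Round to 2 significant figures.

0.0046

Taking BH-01 as reference: BH-02−BH-01 = (55, -185, -0.85); BH-03−BH-01 = (95, -10, -0.29).
Determinant of the coordinate differences = 55·(-10) − 95·(-185) = 17025.
∂h/∂x = [(-0.85)·(-10) − (-0.29)·(-185)] / 17025 = -0.002652
∂h/∂y = [55·(-0.29) − 95·(-0.85)] / 17025 = +0.003806
|∇h| = √(-0.002652² + 0.003806²) = 0.004639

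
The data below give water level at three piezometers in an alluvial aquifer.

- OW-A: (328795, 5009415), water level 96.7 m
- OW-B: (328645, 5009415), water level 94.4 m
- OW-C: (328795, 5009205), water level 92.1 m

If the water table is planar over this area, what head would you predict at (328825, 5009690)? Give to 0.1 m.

∂h/∂x = (94.4 − 96.7) / (328645 − 328795) = +0.01533
∂h/∂y = (92.1 − 96.7) / (5009205 − 5009415) = +0.02190
h(328825, 5009690) = 96.7 + (+0.01533)·(30) + (+0.02190)·(275) = 96.7 +0.460 +6.024 = 103.184 m.

103.2 m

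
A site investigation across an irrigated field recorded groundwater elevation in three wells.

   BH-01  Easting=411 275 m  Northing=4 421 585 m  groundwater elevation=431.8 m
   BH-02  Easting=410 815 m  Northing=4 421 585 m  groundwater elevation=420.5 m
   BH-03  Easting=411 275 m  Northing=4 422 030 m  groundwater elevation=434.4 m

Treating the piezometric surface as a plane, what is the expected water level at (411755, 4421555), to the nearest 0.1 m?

∂h/∂x = (420.5 − 431.8) / (410815 − 411275) = +0.02457
∂h/∂y = (434.4 − 431.8) / (4422030 − 4421585) = +0.005843
h(411755, 4421555) = 431.8 + (+0.02457)·(480) + (+0.005843)·(-30) = 431.8 +11.791 -0.175 = 443.416 m.

443.4 m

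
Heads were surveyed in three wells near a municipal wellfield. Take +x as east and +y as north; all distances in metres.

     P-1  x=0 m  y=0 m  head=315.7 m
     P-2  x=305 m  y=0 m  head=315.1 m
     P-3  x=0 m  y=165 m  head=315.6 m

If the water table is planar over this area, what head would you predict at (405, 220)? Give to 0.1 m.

∂h/∂x = (315.1 − 315.7) / (305 − 0) = -0.001967
∂h/∂y = (315.6 − 315.7) / (165 − 0) = -0.0006061
h(405, 220) = 315.7 + (-0.001967)·(405) + (-0.0006061)·(220) = 315.7 -0.797 -0.133 = 314.770 m.

314.8 m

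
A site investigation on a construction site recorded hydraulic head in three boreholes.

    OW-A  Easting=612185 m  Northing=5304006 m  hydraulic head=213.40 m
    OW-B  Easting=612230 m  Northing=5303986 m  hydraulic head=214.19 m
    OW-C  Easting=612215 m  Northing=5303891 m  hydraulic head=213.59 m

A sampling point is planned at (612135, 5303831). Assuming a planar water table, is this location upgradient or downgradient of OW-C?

Differences from OW-A: to OW-B (Δx, Δy, Δh) = (45, -20, +0.79); to OW-C = (30, -115, +0.19).
Determinant of the coordinate differences = 45·(-115) − 30·(-20) = -4575.
∂h/∂x = [(+0.79)·(-115) − (+0.19)·(-20)] / -4575 = +0.01903
∂h/∂y = [45·(+0.19) − 30·(+0.79)] / -4575 = +0.003311
Head at (612135, 5303831) = 213.40 + (+0.01903)·(-50) + (+0.003311)·(-175) = 211.87 m.
That is lower than the 213.59 m at OW-C, so the point is downgradient.

downgradient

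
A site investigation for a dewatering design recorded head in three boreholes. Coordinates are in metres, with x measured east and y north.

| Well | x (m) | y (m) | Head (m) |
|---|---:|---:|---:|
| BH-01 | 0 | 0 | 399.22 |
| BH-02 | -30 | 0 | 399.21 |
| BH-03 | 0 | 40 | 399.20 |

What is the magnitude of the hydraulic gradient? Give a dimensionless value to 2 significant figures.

0.00060

∂h/∂x = (399.21 − 399.22) / (-30 − 0) = +0.0003333
∂h/∂y = (399.20 − 399.22) / (40 − 0) = -0.0005000
|∇h| = √(0.0003333² + -0.0005000²) = 0.0006009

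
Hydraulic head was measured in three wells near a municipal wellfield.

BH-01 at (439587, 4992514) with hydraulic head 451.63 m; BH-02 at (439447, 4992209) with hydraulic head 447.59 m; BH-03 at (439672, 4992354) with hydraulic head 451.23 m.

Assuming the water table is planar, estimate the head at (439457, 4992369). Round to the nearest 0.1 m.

With h = a·x + b·y + c and BH-01 as origin, the differences give:
  (-140)·a + (-305)·b = -4.04
  85·a + (-160)·b = -0.40
Eliminate b (×(-160) and ×(-305), subtract): 48325·a = 524.400 → a = ∂h/∂x = +0.01085
Back-substitute: b = ∂h/∂y = +0.008265.
h(439457, 4992369) = 451.63 + (+0.01085)·(-130) + (+0.008265)·(-145) = 451.63 -1.411 -1.198 = 449.021 m.

449.0 m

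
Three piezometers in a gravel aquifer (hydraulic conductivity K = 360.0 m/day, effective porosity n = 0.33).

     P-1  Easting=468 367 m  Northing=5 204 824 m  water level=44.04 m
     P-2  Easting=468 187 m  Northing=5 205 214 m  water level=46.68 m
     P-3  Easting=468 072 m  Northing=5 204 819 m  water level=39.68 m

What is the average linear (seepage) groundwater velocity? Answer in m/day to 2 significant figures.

Three-point gradient (reference P-1): Δ to P-2 = (-180, 390, +2.64), Δ to P-3 = (-295, -5, -4.36).
∂h/∂x = +0.01455, ∂h/∂y = +0.01349 (det = 115950).
|∇h| = √(0.01455² + 0.01349²) = 0.01984
Seepage velocity v = K·i/n = 360.0 × 0.01984 / 0.33 = 21.64 m/day.

22 m/day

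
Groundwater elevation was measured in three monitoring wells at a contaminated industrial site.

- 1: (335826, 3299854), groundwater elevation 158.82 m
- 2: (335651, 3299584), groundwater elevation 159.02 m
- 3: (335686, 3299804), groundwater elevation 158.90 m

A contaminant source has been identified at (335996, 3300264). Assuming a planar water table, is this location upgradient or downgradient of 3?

downgradient

With h = a·x + b·y + c and 1 as origin, the differences give:
  (-175)·a + (-270)·b = +0.20
  (-140)·a + (-50)·b = +0.08
Eliminate b (×(-50) and ×(-270), subtract): -29050·a = 11.600 → a = ∂h/∂x = -0.0003993
Back-substitute: b = ∂h/∂y = -0.0004819.
Head at (335996, 3300264) = 158.82 + (-0.0003993)·(170) + (-0.0004819)·(410) = 158.55 m.
That is lower than the 158.90 m at 3, so the point is downgradient.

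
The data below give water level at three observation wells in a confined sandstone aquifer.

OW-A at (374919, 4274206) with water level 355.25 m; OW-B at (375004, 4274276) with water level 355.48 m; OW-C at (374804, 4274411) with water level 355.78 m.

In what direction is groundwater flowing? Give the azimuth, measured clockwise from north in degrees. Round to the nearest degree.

188°

Differences from OW-A: to OW-B (Δx, Δy, Δh) = (85, 70, +0.23); to OW-C = (-115, 205, +0.53).
Determinant of the coordinate differences = 85·205 − (-115)·70 = 25475.
∂h/∂x = [(+0.23)·205 − (+0.53)·70] / 25475 = +0.0003945
∂h/∂y = [85·(+0.53) − (-115)·(+0.23)] / 25475 = +0.002807
Flow direction (−∇h) has components (-0.0003945 E, -0.002807 N).
Azimuth = atan2(E, N) = atan2(-0.0003945, -0.002807) = 188.0° ≈ 188°.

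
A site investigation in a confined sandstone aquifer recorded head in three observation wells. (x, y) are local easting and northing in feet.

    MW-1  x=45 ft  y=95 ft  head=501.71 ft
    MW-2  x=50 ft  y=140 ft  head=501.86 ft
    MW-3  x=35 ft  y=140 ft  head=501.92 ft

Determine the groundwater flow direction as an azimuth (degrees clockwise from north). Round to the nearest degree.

133°

Taking MW-1 as reference: MW-2−MW-1 = (5, 45, +0.15); MW-3−MW-1 = (-10, 45, +0.21).
Determinant of the coordinate differences = 5·45 − (-10)·45 = 675.
∂h/∂x = [(+0.15)·45 − (+0.21)·45] / 675 = -0.004000
∂h/∂y = [5·(+0.21) − (-10)·(+0.15)] / 675 = +0.003778
Flow direction (−∇h) has components (+0.004000 E, -0.003778 N).
Azimuth = atan2(E, N) = atan2(+0.004000, -0.003778) = 133.4° ≈ 133°.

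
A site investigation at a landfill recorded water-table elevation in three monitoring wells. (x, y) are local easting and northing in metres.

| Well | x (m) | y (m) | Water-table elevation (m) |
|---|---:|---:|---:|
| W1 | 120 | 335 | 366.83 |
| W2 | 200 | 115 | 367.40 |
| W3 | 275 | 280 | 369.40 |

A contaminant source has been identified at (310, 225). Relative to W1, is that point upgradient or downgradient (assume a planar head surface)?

With h = a·x + b·y + c and W1 as origin, the differences give:
  80·a + (-220)·b = +0.57
  155·a + (-55)·b = +2.57
Eliminate b (×(-55) and ×(-220), subtract): 29700·a = 534.050 → a = ∂h/∂x = +0.01798
Back-substitute: b = ∂h/∂y = +0.003948.
Head at (310, 225) = 366.83 + (+0.01798)·(190) + (+0.003948)·(-110) = 369.81 m.
That is higher than the 366.83 m at W1, so the point is upgradient.

upgradient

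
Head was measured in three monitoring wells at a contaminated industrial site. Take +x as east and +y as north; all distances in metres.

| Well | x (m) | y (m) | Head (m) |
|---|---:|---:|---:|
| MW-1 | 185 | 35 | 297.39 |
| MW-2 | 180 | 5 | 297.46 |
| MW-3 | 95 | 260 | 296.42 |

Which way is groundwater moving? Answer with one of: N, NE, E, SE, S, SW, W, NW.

NW

Taking MW-1 as reference: MW-2−MW-1 = (-5, -30, +0.07); MW-3−MW-1 = (-90, 225, -0.97).
Determinant of the coordinate differences = (-5)·225 − (-90)·(-30) = -3825.
∂h/∂x = [(+0.07)·225 − (-0.97)·(-30)] / -3825 = +0.003490
∂h/∂y = [(-5)·(-0.97) − (-90)·(+0.07)] / -3825 = -0.002915
Flow = −∇h = (-0.003490 east, +0.002915 north), which points northwest.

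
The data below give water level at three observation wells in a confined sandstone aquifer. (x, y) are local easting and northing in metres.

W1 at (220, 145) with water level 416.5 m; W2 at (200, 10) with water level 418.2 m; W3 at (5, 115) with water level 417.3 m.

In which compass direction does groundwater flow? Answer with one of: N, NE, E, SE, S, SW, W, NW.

N

Taking W1 as reference: W2−W1 = (-20, -135, +1.7); W3−W1 = (-215, -30, +0.8).
Solve a·Δx + b·Δy = Δh: det = (-20)·(-30) − (-215)·(-135) = -28425.
∂h/∂x = [(+1.7)·(-30) − (+0.8)·(-135)] / -28425 = -0.002005
∂h/∂y = [(-20)·(+0.8) − (-215)·(+1.7)] / -28425 = -0.01230
Flow = −∇h = (+0.002005 east, +0.01230 north), which points north.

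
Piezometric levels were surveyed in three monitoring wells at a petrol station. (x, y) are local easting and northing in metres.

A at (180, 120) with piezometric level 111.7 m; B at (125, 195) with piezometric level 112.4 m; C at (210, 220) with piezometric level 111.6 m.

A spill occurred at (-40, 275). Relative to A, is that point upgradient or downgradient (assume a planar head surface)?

upgradient

Taking A as reference: B−A = (-55, 75, +0.7); C−A = (30, 100, -0.1).
Determinant of the coordinate differences = (-55)·100 − 30·75 = -7750.
∂h/∂x = [(+0.7)·100 − (-0.1)·75] / -7750 = -0.01000
∂h/∂y = [(-55)·(-0.1) − 30·(+0.7)] / -7750 = +0.002000
Head at (-40, 275) = 111.7 + (-0.01000)·(-220) + (+0.002000)·(155) = 114.21 m.
That is higher than the 111.7 m at A, so the point is upgradient.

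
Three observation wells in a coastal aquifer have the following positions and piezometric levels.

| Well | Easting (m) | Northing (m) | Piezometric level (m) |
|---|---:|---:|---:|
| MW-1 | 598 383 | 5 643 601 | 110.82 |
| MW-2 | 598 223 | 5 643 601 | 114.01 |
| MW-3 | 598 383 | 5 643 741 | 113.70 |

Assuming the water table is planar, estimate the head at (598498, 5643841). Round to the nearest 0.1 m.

113.5 m

∂h/∂x = (114.01 − 110.82) / (598223 − 598383) = -0.01994
∂h/∂y = (113.70 − 110.82) / (5643741 − 5643601) = +0.02057
h(598498, 5643841) = 110.82 + (-0.01994)·(115) + (+0.02057)·(240) = 110.82 -2.293 +4.937 = 113.464 m.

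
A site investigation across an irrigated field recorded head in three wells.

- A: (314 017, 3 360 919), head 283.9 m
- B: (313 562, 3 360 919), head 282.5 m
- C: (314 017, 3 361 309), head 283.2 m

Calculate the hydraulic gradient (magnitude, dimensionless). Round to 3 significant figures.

0.00356

∂h/∂x = (282.5 − 283.9) / (313562 − 314017) = +0.003077
∂h/∂y = (283.2 − 283.9) / (3361309 − 3360919) = -0.001795
|∇h| = √(0.003077² + -0.001795²) = 0.003562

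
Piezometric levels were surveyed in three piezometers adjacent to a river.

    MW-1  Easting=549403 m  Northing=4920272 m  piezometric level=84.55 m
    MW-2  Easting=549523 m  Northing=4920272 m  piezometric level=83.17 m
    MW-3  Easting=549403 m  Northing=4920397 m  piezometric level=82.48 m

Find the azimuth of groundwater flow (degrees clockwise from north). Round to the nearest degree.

035°

∂h/∂x = (83.17 − 84.55) / (549523 − 549403) = -0.01150
∂h/∂y = (82.48 − 84.55) / (4920397 − 4920272) = -0.01656
Flow direction (−∇h) has components (+0.01150 E, +0.01656 N).
Azimuth = atan2(E, N) = atan2(+0.01150, +0.01656) = 34.8° ≈ 035°.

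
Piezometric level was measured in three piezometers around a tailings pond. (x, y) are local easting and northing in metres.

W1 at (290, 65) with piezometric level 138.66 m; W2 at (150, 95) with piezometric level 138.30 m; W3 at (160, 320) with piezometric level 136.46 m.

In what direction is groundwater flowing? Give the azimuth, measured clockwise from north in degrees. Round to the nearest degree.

354°

Taking W1 as reference: W2−W1 = (-140, 30, -0.36); W3−W1 = (-130, 255, -2.20).
Determinant of the coordinate differences = (-140)·255 − (-130)·30 = -31800.
∂h/∂x = [(-0.36)·255 − (-2.20)·30] / -31800 = +0.0008113
∂h/∂y = [(-140)·(-2.20) − (-130)·(-0.36)] / -31800 = -0.008214
Flow direction (−∇h) has components (-0.0008113 E, +0.008214 N).
Azimuth = atan2(E, N) = atan2(-0.0008113, +0.008214) = 354.4° ≈ 354°.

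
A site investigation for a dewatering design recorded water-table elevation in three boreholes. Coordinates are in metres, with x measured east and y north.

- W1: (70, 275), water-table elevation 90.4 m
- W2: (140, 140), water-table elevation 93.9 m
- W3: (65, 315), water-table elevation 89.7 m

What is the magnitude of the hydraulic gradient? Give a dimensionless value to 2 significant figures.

0.026

Taking W1 as reference: W2−W1 = (70, -135, +3.5); W3−W1 = (-5, 40, -0.7).
Determinant of the coordinate differences = 70·40 − (-5)·(-135) = 2125.
∂h/∂x = [(+3.5)·40 − (-0.7)·(-135)] / 2125 = +0.02141
∂h/∂y = [70·(-0.7) − (-5)·(+3.5)] / 2125 = -0.01482
|∇h| = √(0.02141² + -0.01482²) = 0.02604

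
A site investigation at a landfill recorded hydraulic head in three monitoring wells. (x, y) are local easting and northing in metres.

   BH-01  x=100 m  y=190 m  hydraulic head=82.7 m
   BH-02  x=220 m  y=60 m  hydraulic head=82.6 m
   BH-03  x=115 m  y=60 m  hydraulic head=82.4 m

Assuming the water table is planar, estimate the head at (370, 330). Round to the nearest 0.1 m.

Taking BH-01 as reference: BH-02−BH-01 = (120, -130, -0.1); BH-03−BH-01 = (15, -130, -0.3).
Determinant of the coordinate differences = 120·(-130) − 15·(-130) = -13650.
∂h/∂x = [(-0.1)·(-130) − (-0.3)·(-130)] / -13650 = +0.001905
∂h/∂y = [120·(-0.3) − 15·(-0.1)] / -13650 = +0.002527
h(370, 330) = 82.7 + (+0.001905)·(270) + (+0.002527)·(140) = 82.7 +0.514 +0.354 = 83.568 m.

83.6 m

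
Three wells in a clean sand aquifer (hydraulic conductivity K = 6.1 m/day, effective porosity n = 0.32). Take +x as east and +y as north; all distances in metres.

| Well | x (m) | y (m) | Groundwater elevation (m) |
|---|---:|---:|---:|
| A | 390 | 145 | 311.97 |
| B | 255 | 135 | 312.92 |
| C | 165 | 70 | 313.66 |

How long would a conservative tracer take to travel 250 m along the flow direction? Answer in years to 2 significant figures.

5.0 years

With h = a·x + b·y + c and A as origin, the differences give:
  (-135)·a + (-10)·b = +0.95
  (-225)·a + (-75)·b = +1.69
Eliminate b (×(-75) and ×(-10), subtract): 7875·a = -54.350 → a = ∂h/∂x = -0.006902
Back-substitute: b = ∂h/∂y = -0.001829.
|∇h| = √(-0.006902² + -0.001829²) = 0.00714
Seepage velocity v = K·i/n = 6.1 × 0.00714 / 0.32 = 0.1361 m/day.
t = 250 / 0.1361 = 1837 days = 5.03 years.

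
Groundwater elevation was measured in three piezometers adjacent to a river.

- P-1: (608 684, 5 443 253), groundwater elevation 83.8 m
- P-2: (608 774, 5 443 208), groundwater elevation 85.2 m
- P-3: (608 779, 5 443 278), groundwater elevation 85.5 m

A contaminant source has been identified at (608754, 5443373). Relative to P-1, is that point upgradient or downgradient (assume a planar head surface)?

upgradient

Three-point gradient (reference P-1): Δ to P-2 = (90, -45, +1.4), Δ to P-3 = (95, 25, +1.7).
∂h/∂x = +0.01709, ∂h/∂y = +0.003065 (det = 6525).
Head at (608754, 5443373) = 83.8 + (+0.01709)·(70) + (+0.003065)·(120) = 85.36 m.
That is higher than the 83.8 m at P-1, so the point is upgradient.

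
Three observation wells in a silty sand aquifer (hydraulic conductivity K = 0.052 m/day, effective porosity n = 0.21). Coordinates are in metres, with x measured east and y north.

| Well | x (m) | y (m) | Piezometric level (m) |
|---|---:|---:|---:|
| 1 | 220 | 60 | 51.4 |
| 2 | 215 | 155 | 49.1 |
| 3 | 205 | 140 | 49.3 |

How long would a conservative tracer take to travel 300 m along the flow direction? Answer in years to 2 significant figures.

120 years

With h = a·x + b·y + c and 1 as origin, the differences give:
  (-5)·a + 95·b = -2.3
  (-15)·a + 80·b = -2.1
Eliminate b (×80 and ×95, subtract): 1025·a = 15.50 → a = ∂h/∂x = +0.01512
Back-substitute: b = ∂h/∂y = -0.02341.
|∇h| = √(0.01512² + -0.02341²) = 0.02787
Seepage velocity v = K·i/n = 0.052 × 0.02787 / 0.21 = 0.006901 m/day.
t = 300 / 0.006901 = 4.347e+04 days = 119 years.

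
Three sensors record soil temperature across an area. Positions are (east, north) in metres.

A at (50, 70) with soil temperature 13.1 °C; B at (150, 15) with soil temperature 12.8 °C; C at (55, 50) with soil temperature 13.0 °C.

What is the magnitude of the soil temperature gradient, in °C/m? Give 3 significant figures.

Differences from A: to B (Δx, Δy, Δh) = (100, -55, -0.3); to C = (5, -20, -0.1).
Determinant of the coordinate differences = 100·(-20) − 5·(-55) = -1725.
∂T/∂x = [(-0.3)·(-20) − (-0.1)·(-55)] / -1725 = -0.0002899
∂T/∂y = [100·(-0.1) − 5·(-0.3)] / -1725 = +0.004928
|∇f| = √(-0.0002899² + 0.004928²) = 0.004937 °C/m

0.00494 °C/m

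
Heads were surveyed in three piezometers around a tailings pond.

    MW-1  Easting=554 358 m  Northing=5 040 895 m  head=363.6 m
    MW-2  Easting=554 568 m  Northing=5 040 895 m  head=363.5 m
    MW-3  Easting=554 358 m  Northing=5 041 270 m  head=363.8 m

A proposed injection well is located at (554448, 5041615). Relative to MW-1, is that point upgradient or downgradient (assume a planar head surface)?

upgradient

∂h/∂x = (363.5 − 363.6) / (554568 − 554358) = -0.0004762
∂h/∂y = (363.8 − 363.6) / (5041270 − 5040895) = +0.0005333
Head at (554448, 5041615) = 363.6 + (-0.0004762)·(90) + (+0.0005333)·(720) = 363.94 m.
That is higher than the 363.6 m at MW-1, so the point is upgradient.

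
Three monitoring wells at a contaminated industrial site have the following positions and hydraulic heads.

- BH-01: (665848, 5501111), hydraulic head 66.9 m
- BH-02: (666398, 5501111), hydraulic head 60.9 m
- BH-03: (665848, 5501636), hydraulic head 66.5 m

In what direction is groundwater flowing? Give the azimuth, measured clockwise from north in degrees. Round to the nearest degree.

∂h/∂x = (60.9 − 66.9) / (666398 − 665848) = -0.01091
∂h/∂y = (66.5 − 66.9) / (5501636 − 5501111) = -0.0007619
Flow direction (−∇h) has components (+0.01091 E, +0.0007619 N).
Azimuth = atan2(E, N) = atan2(+0.01091, +0.0007619) = 86.0° ≈ 086°.

086°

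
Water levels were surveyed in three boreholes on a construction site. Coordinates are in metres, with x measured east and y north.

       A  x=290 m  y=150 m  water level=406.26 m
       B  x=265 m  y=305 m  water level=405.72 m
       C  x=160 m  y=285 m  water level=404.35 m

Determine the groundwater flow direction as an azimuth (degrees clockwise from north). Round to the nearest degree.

Taking A as reference: B−A = (-25, 155, -0.54); C−A = (-130, 135, -1.91).
Determinant of the coordinate differences = (-25)·135 − (-130)·155 = 16775.
∂h/∂x = [(-0.54)·135 − (-1.91)·155] / 16775 = +0.01330
∂h/∂y = [(-25)·(-1.91) − (-130)·(-0.54)] / 16775 = -0.001338
Flow direction (−∇h) has components (-0.01330 E, +0.001338 N).
Azimuth = atan2(E, N) = atan2(-0.01330, +0.001338) = 275.7° ≈ 276°.

276°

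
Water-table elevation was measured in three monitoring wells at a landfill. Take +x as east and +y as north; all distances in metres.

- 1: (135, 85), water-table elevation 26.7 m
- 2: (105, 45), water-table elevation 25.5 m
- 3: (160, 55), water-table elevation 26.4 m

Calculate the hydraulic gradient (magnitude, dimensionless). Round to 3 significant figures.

With h = a·x + b·y + c and 1 as origin, the differences give:
  (-30)·a + (-40)·b = -1.2
  25·a + (-30)·b = -0.3
Eliminate b (×(-30) and ×(-40), subtract): 1900·a = 24.00 → a = ∂h/∂x = +0.01263
Back-substitute: b = ∂h/∂y = +0.02053.
|∇h| = √(0.01263² + 0.02053²) = 0.0241

0.0241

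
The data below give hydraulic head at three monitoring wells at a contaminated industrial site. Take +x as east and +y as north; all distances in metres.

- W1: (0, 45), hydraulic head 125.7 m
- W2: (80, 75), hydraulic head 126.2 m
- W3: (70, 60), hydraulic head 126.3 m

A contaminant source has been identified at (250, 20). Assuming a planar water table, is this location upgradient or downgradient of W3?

Differences from W1: to W2 (Δx, Δy, Δh) = (80, 30, +0.5); to W3 = (70, 15, +0.6).
Determinant of the coordinate differences = 80·15 − 70·30 = -900.
∂h/∂x = [(+0.5)·15 − (+0.6)·30] / -900 = +0.01167
∂h/∂y = [80·(+0.6) − 70·(+0.5)] / -900 = -0.01444
Head at (250, 20) = 125.7 + (+0.01167)·(250) + (-0.01444)·(-25) = 128.98 m.
That is higher than the 126.3 m at W3, so the point is upgradient.

upgradient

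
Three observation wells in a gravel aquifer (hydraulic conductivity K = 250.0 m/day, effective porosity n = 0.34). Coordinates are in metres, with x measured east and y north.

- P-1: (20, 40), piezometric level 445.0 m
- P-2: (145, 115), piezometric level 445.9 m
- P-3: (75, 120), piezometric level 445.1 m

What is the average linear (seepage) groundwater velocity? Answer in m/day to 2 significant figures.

9.3 m/day

With h = a·x + b·y + c and P-1 as origin, the differences give:
  125·a + 75·b = +0.9
  55·a + 80·b = +0.1
Eliminate b (×80 and ×75, subtract): 5875·a = 64.50 → a = ∂h/∂x = +0.01098
Back-substitute: b = ∂h/∂y = -0.006298.
|∇h| = √(0.01098² + -0.006298²) = 0.01266
Seepage velocity v = K·i/n = 250.0 × 0.01266 / 0.34 = 9.309 m/day.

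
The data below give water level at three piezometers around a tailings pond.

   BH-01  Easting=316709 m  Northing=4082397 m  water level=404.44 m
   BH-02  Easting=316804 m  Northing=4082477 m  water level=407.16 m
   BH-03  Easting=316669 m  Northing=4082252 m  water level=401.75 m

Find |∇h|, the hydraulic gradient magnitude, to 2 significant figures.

0.022

Taking BH-01 as reference: BH-02−BH-01 = (95, 80, +2.72); BH-03−BH-01 = (-40, -145, -2.69).
Determinant of the coordinate differences = 95·(-145) − (-40)·80 = -10575.
∂h/∂x = [(+2.72)·(-145) − (-2.69)·80] / -10575 = +0.01695
∂h/∂y = [95·(-2.69) − (-40)·(+2.72)] / -10575 = +0.01388
|∇h| = √(0.01695² + 0.01388²) = 0.02191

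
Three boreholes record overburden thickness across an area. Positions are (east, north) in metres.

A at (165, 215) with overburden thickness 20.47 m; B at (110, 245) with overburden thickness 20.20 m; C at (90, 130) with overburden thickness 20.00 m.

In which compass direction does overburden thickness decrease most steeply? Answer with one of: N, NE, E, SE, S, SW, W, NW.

Taking A as reference: B−A = (-55, 30, -0.27); C−A = (-75, -85, -0.47).
Determinant of the coordinate differences = (-55)·(-85) − (-75)·30 = 6925.
∂d/∂x = [(-0.27)·(-85) − (-0.47)·30] / 6925 = +0.005350
∂d/∂y = [(-55)·(-0.47) − (-75)·(-0.27)] / 6925 = +0.0008087
Steepest decrease is along −∇f = (-0.005350 E, -0.0008087 N) → west.

W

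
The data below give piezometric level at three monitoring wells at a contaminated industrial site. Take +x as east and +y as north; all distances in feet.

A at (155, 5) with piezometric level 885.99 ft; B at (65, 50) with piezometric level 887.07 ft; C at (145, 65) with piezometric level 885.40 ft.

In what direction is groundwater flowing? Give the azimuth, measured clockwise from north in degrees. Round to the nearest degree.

Taking A as reference: B−A = (-90, 45, +1.08); C−A = (-10, 60, -0.59).
Solve a·Δx + b·Δy = Δh: det = (-90)·60 − (-10)·45 = -4950.
∂h/∂x = [(+1.08)·60 − (-0.59)·45] / -4950 = -0.01845
∂h/∂y = [(-90)·(-0.59) − (-10)·(+1.08)] / -4950 = -0.01291
Flow direction (−∇h) has components (+0.01845 E, +0.01291 N).
Azimuth = atan2(E, N) = atan2(+0.01845, +0.01291) = 55.0° ≈ 055°.

055°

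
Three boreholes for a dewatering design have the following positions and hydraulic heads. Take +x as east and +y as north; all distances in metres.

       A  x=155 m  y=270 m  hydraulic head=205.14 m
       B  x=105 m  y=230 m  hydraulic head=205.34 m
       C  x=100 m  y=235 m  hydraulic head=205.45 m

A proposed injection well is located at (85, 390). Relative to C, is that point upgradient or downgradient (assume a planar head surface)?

Taking A as reference: B−A = (-50, -40, +0.20); C−A = (-55, -35, +0.31).
Determinant of the coordinate differences = (-50)·(-35) − (-55)·(-40) = -450.
∂h/∂x = [(+0.20)·(-35) − (+0.31)·(-40)] / -450 = -0.01200
∂h/∂y = [(-50)·(+0.31) − (-55)·(+0.20)] / -450 = +0.010000
Head at (85, 390) = 205.14 + (-0.01200)·(-70) + (+0.010000)·(120) = 207.18 m.
That is higher than the 205.45 m at C, so the point is upgradient.

upgradient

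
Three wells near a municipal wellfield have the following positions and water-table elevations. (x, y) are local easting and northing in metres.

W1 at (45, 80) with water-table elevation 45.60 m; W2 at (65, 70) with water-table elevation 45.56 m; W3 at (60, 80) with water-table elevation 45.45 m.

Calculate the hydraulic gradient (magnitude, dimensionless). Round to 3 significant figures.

0.0189

Taking W1 as reference: W2−W1 = (20, -10, -0.04); W3−W1 = (15, 0, -0.15).
Solve a·Δx + b·Δy = Δh: det = 20·0 − 15·(-10) = 150.
∂h/∂x = [(-0.04)·0 − (-0.15)·(-10)] / 150 = -0.010000
∂h/∂y = [20·(-0.15) − 15·(-0.04)] / 150 = -0.01600
|∇h| = √(-0.010000² + -0.01600²) = 0.01887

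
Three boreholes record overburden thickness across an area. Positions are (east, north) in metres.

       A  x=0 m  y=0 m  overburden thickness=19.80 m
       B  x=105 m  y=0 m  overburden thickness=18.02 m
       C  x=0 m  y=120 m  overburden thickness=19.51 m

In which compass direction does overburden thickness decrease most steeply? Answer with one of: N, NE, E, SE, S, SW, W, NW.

∂d/∂x = (18.02 − 19.80) / (105 − 0) = -0.01695
∂d/∂y = (19.51 − 19.80) / (120 − 0) = -0.002417
Steepest decrease is along −∇f = (+0.01695 E, +0.002417 N) → east.

E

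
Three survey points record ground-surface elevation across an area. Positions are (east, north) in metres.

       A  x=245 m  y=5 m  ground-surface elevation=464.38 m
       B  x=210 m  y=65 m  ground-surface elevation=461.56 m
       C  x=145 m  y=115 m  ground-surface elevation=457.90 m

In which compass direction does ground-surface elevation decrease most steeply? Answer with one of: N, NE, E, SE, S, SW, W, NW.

NW

With z = a·x + b·y + c and A as origin, the differences give:
  (-35)·a + 60·b = -2.82
  (-100)·a + 110·b = -6.48
Eliminate b (×110 and ×60, subtract): 2150·a = 78.600 → a = ∂z/∂x = +0.03656
Back-substitute: b = ∂z/∂y = -0.02567.
Steepest decrease is along −∇f = (-0.03656 E, +0.02567 N) → northwest.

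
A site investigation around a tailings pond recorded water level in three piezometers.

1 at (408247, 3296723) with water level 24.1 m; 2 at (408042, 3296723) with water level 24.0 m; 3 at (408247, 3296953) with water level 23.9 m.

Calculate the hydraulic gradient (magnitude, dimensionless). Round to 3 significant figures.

0.000997

∂h/∂x = (24.0 − 24.1) / (408042 − 408247) = +0.0004878
∂h/∂y = (23.9 − 24.1) / (3296953 − 3296723) = -0.0008696
|∇h| = √(0.0004878² + -0.0008696²) = 0.0009971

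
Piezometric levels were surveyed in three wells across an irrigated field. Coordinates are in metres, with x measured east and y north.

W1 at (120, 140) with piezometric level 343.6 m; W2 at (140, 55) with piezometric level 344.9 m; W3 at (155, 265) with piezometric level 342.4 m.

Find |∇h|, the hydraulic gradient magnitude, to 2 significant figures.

0.017

With h = a·x + b·y + c and W1 as origin, the differences give:
  20·a + (-85)·b = +1.3
  35·a + 125·b = -1.2
Eliminate b (×125 and ×(-85), subtract): 5475·a = 60.50 → a = ∂h/∂x = +0.01105
Back-substitute: b = ∂h/∂y = -0.01269.
|∇h| = √(0.01105² + -0.01269²) = 0.01683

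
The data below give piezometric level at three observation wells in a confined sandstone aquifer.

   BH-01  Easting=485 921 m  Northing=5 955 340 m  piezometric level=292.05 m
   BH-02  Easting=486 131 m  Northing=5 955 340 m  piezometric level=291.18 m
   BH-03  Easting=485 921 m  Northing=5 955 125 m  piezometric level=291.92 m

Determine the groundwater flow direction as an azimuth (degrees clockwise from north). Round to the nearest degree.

∂h/∂x = (291.18 − 292.05) / (486131 − 485921) = -0.004143
∂h/∂y = (291.92 − 292.05) / (5955125 − 5955340) = +0.0006047
Flow direction (−∇h) has components (+0.004143 E, -0.0006047 N).
Azimuth = atan2(E, N) = atan2(+0.004143, -0.0006047) = 98.3° ≈ 098°.

098°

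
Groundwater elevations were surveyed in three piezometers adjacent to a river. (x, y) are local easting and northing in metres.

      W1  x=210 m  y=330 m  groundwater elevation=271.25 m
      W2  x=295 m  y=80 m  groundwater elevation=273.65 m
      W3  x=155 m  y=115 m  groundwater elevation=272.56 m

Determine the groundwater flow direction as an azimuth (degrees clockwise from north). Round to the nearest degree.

322°

Differences from W1: to W2 (Δx, Δy, Δh) = (85, -250, +2.40); to W3 = (-55, -215, +1.31).
Determinant of the coordinate differences = 85·(-215) − (-55)·(-250) = -32025.
∂h/∂x = [(+2.40)·(-215) − (+1.31)·(-250)] / -32025 = +0.005886
∂h/∂y = [85·(+1.31) − (-55)·(+2.40)] / -32025 = -0.007599
Flow direction (−∇h) has components (-0.005886 E, +0.007599 N).
Azimuth = atan2(E, N) = atan2(-0.005886, +0.007599) = 322.2° ≈ 322°.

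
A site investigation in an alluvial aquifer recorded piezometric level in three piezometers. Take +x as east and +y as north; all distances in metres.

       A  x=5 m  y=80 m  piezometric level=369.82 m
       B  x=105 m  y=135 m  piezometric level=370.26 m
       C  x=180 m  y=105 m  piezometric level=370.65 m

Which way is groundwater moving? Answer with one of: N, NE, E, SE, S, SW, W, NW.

Differences from A: to B (Δx, Δy, Δh) = (100, 55, +0.44); to C = (175, 25, +0.83).
Solve a·Δx + b·Δy = Δh: det = 100·25 − 175·55 = -7125.
∂h/∂x = [(+0.44)·25 − (+0.83)·55] / -7125 = +0.004863
∂h/∂y = [100·(+0.83) − 175·(+0.44)] / -7125 = -0.0008421
Flow = −∇h = (-0.004863 east, +0.0008421 north), which points west.

W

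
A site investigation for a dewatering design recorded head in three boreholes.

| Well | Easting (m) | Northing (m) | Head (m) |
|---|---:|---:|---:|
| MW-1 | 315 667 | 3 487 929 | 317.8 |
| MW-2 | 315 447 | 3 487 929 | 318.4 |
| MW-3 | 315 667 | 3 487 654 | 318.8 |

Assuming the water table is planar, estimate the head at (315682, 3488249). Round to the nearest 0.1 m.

∂h/∂x = (318.4 − 317.8) / (315447 − 315667) = -0.002727
∂h/∂y = (318.8 − 317.8) / (3487654 − 3487929) = -0.003636
h(315682, 3488249) = 317.8 + (-0.002727)·(15) + (-0.003636)·(320) = 317.8 -0.041 -1.164 = 316.595 m.

316.6 m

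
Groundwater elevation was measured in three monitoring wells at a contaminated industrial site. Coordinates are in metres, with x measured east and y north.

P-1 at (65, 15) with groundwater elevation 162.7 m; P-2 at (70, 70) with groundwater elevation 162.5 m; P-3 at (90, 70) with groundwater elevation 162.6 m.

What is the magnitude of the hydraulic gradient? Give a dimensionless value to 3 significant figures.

Taking P-1 as reference: P-2−P-1 = (5, 55, -0.2); P-3−P-1 = (25, 55, -0.1).
Determinant of the coordinate differences = 5·55 − 25·55 = -1100.
∂h/∂x = [(-0.2)·55 − (-0.1)·55] / -1100 = +0.005000
∂h/∂y = [5·(-0.1) − 25·(-0.2)] / -1100 = -0.004091
|∇h| = √(0.005000² + -0.004091²) = 0.00646

0.00646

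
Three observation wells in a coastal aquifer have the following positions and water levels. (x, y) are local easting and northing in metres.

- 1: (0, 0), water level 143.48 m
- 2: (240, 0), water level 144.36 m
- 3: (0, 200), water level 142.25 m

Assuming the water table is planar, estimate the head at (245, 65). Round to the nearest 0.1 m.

144.0 m

∂h/∂x = (144.36 − 143.48) / (240 − 0) = +0.003667
∂h/∂y = (142.25 − 143.48) / (200 − 0) = -0.006150
h(245, 65) = 143.48 + (+0.003667)·(245) + (-0.006150)·(65) = 143.48 +0.898 -0.400 = 143.979 m.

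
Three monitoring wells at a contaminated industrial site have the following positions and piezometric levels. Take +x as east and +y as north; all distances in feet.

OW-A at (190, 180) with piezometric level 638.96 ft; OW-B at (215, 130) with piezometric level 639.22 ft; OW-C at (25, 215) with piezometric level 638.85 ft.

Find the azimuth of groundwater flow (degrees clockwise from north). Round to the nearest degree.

005°

Taking OW-A as reference: OW-B−OW-A = (25, -50, +0.26); OW-C−OW-A = (-165, 35, -0.11).
Determinant of the coordinate differences = 25·35 − (-165)·(-50) = -7375.
∂h/∂x = [(+0.26)·35 − (-0.11)·(-50)] / -7375 = -0.0004881
∂h/∂y = [25·(-0.11) − (-165)·(+0.26)] / -7375 = -0.005444
Flow direction (−∇h) has components (+0.0004881 E, +0.005444 N).
Azimuth = atan2(E, N) = atan2(+0.0004881, +0.005444) = 5.1° ≈ 005°.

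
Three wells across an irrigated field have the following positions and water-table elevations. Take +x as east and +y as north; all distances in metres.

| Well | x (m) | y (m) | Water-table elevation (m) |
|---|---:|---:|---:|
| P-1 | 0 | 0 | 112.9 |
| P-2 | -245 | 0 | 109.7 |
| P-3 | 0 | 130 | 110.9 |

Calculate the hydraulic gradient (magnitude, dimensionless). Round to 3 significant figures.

0.0202

∂h/∂x = (109.7 − 112.9) / (-245 − 0) = +0.01306
∂h/∂y = (110.9 − 112.9) / (130 − 0) = -0.01538
|∇h| = √(0.01306² + -0.01538²) = 0.02018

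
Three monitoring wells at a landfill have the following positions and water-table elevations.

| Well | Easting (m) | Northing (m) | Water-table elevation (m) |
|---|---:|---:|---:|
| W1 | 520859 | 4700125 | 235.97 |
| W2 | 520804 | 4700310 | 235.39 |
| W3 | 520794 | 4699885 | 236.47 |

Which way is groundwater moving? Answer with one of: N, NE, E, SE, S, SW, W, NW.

NW

With h = a·x + b·y + c and W1 as origin, the differences give:
  (-55)·a + 185·b = -0.58
  (-65)·a + (-240)·b = +0.50
Eliminate b (×(-240) and ×185, subtract): 25225·a = 46.700 → a = ∂h/∂x = +0.001851
Back-substitute: b = ∂h/∂y = -0.002585.
Flow = −∇h = (-0.001851 east, +0.002585 north), which points northwest.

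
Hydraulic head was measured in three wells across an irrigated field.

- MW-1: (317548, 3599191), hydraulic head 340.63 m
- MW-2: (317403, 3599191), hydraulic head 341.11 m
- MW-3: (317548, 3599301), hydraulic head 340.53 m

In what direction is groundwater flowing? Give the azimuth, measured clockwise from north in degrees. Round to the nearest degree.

075°

∂h/∂x = (341.11 − 340.63) / (317403 − 317548) = -0.003310
∂h/∂y = (340.53 − 340.63) / (3599301 − 3599191) = -0.0009091
Flow direction (−∇h) has components (+0.003310 E, +0.0009091 N).
Azimuth = atan2(E, N) = atan2(+0.003310, +0.0009091) = 74.6° ≈ 075°.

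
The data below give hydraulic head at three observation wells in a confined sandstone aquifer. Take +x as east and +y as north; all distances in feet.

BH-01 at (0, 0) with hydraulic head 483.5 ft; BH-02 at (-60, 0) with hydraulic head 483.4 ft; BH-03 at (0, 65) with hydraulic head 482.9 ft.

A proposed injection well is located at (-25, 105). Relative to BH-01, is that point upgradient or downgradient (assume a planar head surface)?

downgradient

∂h/∂x = (483.4 − 483.5) / (-60 − 0) = +0.001667
∂h/∂y = (482.9 − 483.5) / (65 − 0) = -0.009231
Head at (-25, 105) = 483.5 + (+0.001667)·(-25) + (-0.009231)·(105) = 482.49 ft.
That is lower than the 483.5 ft at BH-01, so the point is downgradient.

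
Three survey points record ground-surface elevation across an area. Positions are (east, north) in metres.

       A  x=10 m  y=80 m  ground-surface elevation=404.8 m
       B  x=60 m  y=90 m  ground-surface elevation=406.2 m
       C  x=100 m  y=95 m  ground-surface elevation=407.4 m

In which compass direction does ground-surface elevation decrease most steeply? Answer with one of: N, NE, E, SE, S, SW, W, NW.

Taking A as reference: B−A = (50, 10, +1.4); C−A = (90, 15, +2.6).
Determinant of the coordinate differences = 50·15 − 90·10 = -150.
∂z/∂x = [(+1.4)·15 − (+2.6)·10] / -150 = +0.03333
∂z/∂y = [50·(+2.6) − 90·(+1.4)] / -150 = -0.02667
Steepest decrease is along −∇f = (-0.03333 E, +0.02667 N) → northwest.

NW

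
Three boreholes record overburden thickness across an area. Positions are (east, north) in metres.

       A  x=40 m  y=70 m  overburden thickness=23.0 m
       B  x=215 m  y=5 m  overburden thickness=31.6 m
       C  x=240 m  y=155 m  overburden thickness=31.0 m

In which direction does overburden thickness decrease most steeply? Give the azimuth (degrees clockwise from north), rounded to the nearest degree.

Differences from A: to B (Δx, Δy, Δh) = (175, -65, +8.6); to C = (200, 85, +8.0).
Determinant of the coordinate differences = 175·85 − 200·(-65) = 27875.
∂d/∂x = [(+8.6)·85 − (+8.0)·(-65)] / 27875 = +0.04488
∂d/∂y = [175·(+8.0) − 200·(+8.6)] / 27875 = -0.01148
Steepest decrease is along −∇f: components (-0.04488 E, +0.01148 N).
Azimuth = atan2(-0.04488, +0.01148) = 284.3° ≈ 284°.

284°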